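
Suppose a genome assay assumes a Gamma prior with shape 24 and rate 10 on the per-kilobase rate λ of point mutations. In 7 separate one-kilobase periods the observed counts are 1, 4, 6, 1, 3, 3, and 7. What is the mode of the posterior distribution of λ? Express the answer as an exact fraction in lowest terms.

48/17

Total count: 1 + 4 + 6 + 1 + 3 + 3 + 7 = 25.
Total exposure: 7 kilobases.
By Gamma–Poisson conjugacy, the posterior is Gamma(α + Σx, β + Σt) = Gamma(24 + 25, 10 + 7) = Gamma(49, 17).
Posterior mode = (α'−1)/β' = 48/17.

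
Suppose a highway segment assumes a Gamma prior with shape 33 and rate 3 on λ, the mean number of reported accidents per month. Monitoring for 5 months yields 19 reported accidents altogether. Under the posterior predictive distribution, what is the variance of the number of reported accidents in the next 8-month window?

104

Total count 19 over total exposure 5 months.
The Gamma prior is conjugate for the Poisson rate, so λ | data ~ Gamma(33+19, 3+5) = Gamma(52, 8).
The posterior predictive for a window of length T is Negative Binomial with variance T·α'·(β'+T)/β'² = 8·52·16/64 = 104.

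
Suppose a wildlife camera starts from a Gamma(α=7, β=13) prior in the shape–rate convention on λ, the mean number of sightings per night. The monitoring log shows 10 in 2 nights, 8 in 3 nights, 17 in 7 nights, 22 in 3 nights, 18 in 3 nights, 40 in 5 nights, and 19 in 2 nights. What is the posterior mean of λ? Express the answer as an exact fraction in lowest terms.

141/38

Total count: 10 + 8 + 17 + 22 + 18 + 40 + 19 = 134.
Total exposure: 2 + 3 + 7 + 3 + 3 + 5 + 2 = 25 nights.
The Gamma prior is conjugate for the Poisson rate, so λ | data ~ Gamma(7+134, 13+25) = Gamma(141, 38).
Posterior mean = α'/β' = 141/38.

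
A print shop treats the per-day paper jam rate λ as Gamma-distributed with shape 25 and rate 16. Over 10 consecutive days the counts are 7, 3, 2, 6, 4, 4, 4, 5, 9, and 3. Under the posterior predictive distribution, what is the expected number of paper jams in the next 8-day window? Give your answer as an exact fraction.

288/13

Total count: 7 + 3 + 2 + 6 + 4 + 4 + 4 + 5 + 9 + 3 = 47.
Total exposure: 10 days.
The Gamma prior is conjugate for the Poisson rate, so λ | data ~ Gamma(25+47, 16+10) = Gamma(72, 26).
Predictive mean over an 8-day window = T·E[λ|data] = 8·72/26 = 288/13.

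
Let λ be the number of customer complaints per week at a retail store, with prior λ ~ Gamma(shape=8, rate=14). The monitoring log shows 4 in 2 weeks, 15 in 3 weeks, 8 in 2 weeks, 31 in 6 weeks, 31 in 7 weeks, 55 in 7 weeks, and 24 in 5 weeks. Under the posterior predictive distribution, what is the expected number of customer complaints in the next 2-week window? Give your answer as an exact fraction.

176/23

Total count: 4 + 15 + 8 + 31 + 31 + 55 + 24 = 168.
Total exposure: 2 + 3 + 2 + 6 + 7 + 7 + 5 = 32 weeks.
Gamma(α, β) with Poisson data over total exposure Σt gives posterior Gamma(α+Σx, β+Σt) = Gamma(176, 46).
Predictive mean over a 2-week window = T·E[λ|data] = 2·176/46 = 176/23.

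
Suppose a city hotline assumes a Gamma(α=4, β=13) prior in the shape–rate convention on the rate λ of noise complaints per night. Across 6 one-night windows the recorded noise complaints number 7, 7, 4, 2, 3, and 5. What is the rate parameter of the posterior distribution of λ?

19

Total count: 7 + 7 + 4 + 2 + 3 + 5 = 28.
Total exposure: 6 nights.
Gamma(α, β) with Poisson data over total exposure Σt gives posterior Gamma(α+Σx, β+Σt) = Gamma(32, 19).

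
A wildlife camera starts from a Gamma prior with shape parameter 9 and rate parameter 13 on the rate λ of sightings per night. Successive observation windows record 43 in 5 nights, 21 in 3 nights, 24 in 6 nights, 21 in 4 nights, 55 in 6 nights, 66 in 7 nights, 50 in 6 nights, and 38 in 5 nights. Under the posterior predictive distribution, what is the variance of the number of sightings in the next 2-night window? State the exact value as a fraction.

37278/3025

Total count: 43 + 21 + 24 + 21 + 55 + 66 + 50 + 38 = 318.
Total exposure: 5 + 3 + 6 + 4 + 6 + 7 + 6 + 5 = 42 nights.
The Gamma prior is conjugate for the Poisson rate, so λ | data ~ Gamma(9+318, 13+42) = Gamma(327, 55).
The posterior predictive for a window of length T is Negative Binomial with variance T·α'·(β'+T)/β'² = 2·327·57/3025 = 37278/3025.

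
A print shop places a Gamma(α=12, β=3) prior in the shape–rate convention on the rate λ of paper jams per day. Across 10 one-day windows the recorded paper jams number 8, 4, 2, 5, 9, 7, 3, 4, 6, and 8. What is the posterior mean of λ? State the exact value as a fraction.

Total count: 8 + 4 + 2 + 5 + 9 + 7 + 3 + 4 + 6 + 8 = 56.
Total exposure: 10 days.
Posterior: α' = 12 + 56 = 68, β' = 3 + 10 = 13.
Posterior mean = α'/β' = 68/13.

68/13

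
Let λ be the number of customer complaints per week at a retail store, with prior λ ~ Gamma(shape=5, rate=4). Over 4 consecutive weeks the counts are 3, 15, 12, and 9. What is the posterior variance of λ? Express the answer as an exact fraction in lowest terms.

Total count: 3 + 15 + 12 + 9 = 39.
Total exposure: 4 weeks.
By Gamma–Poisson conjugacy, the posterior is Gamma(α + Σx, β + Σt) = Gamma(5 + 39, 4 + 4) = Gamma(44, 8).
Posterior variance = α'/β'² = 44/64 = 11/16.

11/16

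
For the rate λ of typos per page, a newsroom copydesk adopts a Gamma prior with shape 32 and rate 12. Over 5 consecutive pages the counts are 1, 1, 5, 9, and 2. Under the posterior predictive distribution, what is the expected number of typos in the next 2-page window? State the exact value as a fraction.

100/17

Total count: 1 + 1 + 5 + 9 + 2 = 18.
Total exposure: 5 pages.
Gamma(α, β) with Poisson data over total exposure Σt gives posterior Gamma(α+Σx, β+Σt) = Gamma(50, 17).
Predictive mean over a 2-page window = T·E[λ|data] = 2·50/17 = 100/17.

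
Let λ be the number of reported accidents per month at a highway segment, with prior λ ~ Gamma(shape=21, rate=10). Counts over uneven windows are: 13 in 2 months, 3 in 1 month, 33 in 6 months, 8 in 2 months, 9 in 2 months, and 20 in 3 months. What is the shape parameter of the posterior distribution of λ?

107

Total count: 13 + 3 + 33 + 8 + 9 + 20 = 86.
Total exposure: 2 + 1 + 6 + 2 + 2 + 3 = 16 months.
Conjugate update: add total count to the shape and total exposure to the rate, giving Gamma(107, 26).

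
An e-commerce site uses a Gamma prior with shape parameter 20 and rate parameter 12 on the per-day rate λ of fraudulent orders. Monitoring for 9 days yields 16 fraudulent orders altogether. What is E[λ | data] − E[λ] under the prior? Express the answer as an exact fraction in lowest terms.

1/21

Total count 16 over total exposure 9 days.
By Gamma–Poisson conjugacy, the posterior is Gamma(α + Σx, β + Σt) = Gamma(20 + 16, 12 + 9) = Gamma(36, 21).
Posterior mean = 36/21 = 12/7; prior mean = 20/12 = 5/3. Difference = 12/7 − 5/3 = 1/21.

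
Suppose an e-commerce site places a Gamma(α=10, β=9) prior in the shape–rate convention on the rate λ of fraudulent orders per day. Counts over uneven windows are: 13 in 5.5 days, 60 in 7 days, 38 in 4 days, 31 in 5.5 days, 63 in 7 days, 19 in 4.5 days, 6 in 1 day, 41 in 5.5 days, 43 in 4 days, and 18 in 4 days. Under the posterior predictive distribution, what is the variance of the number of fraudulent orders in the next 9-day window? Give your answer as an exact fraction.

Total count: 13 + 60 + 38 + 31 + 63 + 19 + 6 + 41 + 43 + 18 = 332.
Total exposure: 5.5 + 7 + 4 + 5.5 + 7 + 4.5 + 1 + 5.5 + 4 + 4 = 48 days.
The Gamma prior is conjugate for the Poisson rate, so λ | data ~ Gamma(10+332, 9+48) = Gamma(342, 57).
The posterior predictive for a window of length T is Negative Binomial with variance T·α'·(β'+T)/β'² = 9·342·66/3249 = 1188/19.

1188/19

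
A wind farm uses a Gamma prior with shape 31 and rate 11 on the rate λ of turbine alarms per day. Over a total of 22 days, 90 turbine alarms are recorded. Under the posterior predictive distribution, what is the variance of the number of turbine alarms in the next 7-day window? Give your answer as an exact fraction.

Total count 90 over total exposure 22 days.
Gamma(α, β) with Poisson data over total exposure Σt gives posterior Gamma(α+Σx, β+Σt) = Gamma(121, 33).
The posterior predictive for a window of length T is Negative Binomial with variance T·α'·(β'+T)/β'² = 7·121·40/1089 = 280/9.

280/9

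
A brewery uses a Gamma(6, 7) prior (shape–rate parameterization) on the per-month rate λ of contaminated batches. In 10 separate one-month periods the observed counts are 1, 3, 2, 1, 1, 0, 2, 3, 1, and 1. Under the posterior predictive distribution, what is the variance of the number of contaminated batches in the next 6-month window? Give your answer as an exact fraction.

Total count: 1 + 3 + 2 + 1 + 1 + 0 + 2 + 3 + 1 + 1 = 15.
Total exposure: 10 months.
The Gamma prior is conjugate for the Poisson rate, so λ | data ~ Gamma(6+15, 7+10) = Gamma(21, 17).
The posterior predictive for a window of length T is Negative Binomial with variance T·α'·(β'+T)/β'² = 6·21·23/289 = 2898/289.

2898/289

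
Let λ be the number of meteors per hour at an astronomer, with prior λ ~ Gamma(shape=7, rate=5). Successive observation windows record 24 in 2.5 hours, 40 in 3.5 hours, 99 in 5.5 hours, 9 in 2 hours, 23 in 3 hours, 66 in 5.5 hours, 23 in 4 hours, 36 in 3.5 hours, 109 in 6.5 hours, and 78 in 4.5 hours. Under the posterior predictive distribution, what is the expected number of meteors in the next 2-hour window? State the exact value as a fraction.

2056/91

Total count: 24 + 40 + 99 + 9 + 23 + 66 + 23 + 36 + 109 + 78 = 507.
Total exposure: 2.5 + 3.5 + 5.5 + 2 + 3 + 5.5 + 4 + 3.5 + 6.5 + 4.5 = 40.5 hours.
Posterior: α' = 7 + 507 = 514, β' = 5 + 40.5 = 91/2.
Predictive mean over a 2-hour window = T·E[λ|data] = 2·514/(91/2) = 2056/91.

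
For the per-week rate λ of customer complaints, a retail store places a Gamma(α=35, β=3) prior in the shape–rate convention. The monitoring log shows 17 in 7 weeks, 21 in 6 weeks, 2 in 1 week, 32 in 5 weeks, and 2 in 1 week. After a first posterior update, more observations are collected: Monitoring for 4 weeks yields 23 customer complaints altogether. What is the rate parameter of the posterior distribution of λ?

Total count: 17 + 21 + 2 + 32 + 2 = 74.
Total exposure: 7 + 6 + 1 + 5 + 1 = 20 weeks.
After the first batch: Gamma(35 + 74, 3 + 20) = Gamma(109, 23).
Total count 23 over total exposure 4 weeks.
After the second batch: Gamma(109 + 23, 23 + 4) = Gamma(132, 27).

27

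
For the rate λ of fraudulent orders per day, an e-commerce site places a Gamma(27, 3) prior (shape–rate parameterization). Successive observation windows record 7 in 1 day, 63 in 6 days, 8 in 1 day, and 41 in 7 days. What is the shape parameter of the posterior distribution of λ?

146

Total count: 7 + 63 + 8 + 41 = 119.
Total exposure: 1 + 6 + 1 + 7 = 15 days.
By Gamma–Poisson conjugacy, the posterior is Gamma(α + Σx, β + Σt) = Gamma(27 + 119, 3 + 15) = Gamma(146, 18).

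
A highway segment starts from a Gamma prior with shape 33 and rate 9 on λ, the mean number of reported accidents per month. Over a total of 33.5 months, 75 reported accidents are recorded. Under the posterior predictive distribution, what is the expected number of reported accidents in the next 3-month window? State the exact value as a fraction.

648/85

Total count 75 over total exposure 33.5 months.
Conjugate update: add total count to the shape and total exposure to the rate, giving Gamma(108, 85/2).
Predictive mean over a 3-month window = T·E[λ|data] = 3·108/(85/2) = 648/85.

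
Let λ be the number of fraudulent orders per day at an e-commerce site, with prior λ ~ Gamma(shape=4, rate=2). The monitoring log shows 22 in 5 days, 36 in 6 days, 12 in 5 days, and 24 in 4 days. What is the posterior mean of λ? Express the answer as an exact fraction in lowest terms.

49/11

Total count: 22 + 36 + 12 + 24 = 94.
Total exposure: 5 + 6 + 5 + 4 = 20 days.
Posterior: α' = 4 + 94 = 98, β' = 2 + 20 = 22.
Posterior mean = α'/β' = 98/22 = 49/11.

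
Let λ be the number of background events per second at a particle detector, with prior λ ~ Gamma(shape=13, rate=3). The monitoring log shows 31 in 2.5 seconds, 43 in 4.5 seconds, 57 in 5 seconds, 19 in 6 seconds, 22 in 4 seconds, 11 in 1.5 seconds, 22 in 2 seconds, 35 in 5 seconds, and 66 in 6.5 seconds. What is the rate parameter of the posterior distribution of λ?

40

Total count: 31 + 43 + 57 + 19 + 22 + 11 + 22 + 35 + 66 = 306.
Total exposure: 2.5 + 4.5 + 5 + 6 + 4 + 1.5 + 2 + 5 + 6.5 = 37 seconds.
Gamma(α, β) with Poisson data over total exposure Σt gives posterior Gamma(α+Σx, β+Σt) = Gamma(319, 40).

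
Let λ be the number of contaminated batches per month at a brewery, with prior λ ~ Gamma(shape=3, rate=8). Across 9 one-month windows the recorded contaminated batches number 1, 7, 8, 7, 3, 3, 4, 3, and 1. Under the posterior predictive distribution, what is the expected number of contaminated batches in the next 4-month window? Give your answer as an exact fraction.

160/17

Total count: 1 + 7 + 8 + 7 + 3 + 3 + 4 + 3 + 1 = 37.
Total exposure: 9 months.
Conjugate update: add total count to the shape and total exposure to the rate, giving Gamma(40, 17).
Predictive mean over a 4-month window = T·E[λ|data] = 4·40/17 = 160/17.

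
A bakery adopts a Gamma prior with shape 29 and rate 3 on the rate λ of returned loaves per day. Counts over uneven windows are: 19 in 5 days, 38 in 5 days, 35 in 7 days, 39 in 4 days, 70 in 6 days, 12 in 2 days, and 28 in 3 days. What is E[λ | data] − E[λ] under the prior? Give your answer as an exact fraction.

Total count: 19 + 38 + 35 + 39 + 70 + 12 + 28 = 241.
Total exposure: 5 + 5 + 7 + 4 + 6 + 2 + 3 = 32 days.
The Gamma prior is conjugate for the Poisson rate, so λ | data ~ Gamma(29+241, 3+32) = Gamma(270, 35).
Posterior mean = 270/35 = 54/7; prior mean = 29/3 = 29/3. Difference = 54/7 − 29/3 = -41/21.

-41/21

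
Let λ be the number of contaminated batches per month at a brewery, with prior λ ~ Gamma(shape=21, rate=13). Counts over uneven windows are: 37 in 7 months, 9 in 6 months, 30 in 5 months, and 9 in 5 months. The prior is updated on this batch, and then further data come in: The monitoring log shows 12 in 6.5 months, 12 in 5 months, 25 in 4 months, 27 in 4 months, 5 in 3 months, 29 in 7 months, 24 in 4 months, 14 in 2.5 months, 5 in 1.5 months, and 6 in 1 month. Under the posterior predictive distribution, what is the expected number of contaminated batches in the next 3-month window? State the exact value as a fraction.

1590/149

Total count: 37 + 9 + 30 + 9 = 85.
Total exposure: 7 + 6 + 5 + 5 = 23 months.
After the first batch: Gamma(21 + 85, 13 + 23) = Gamma(106, 36).
Total count: 12 + 12 + 25 + 27 + 5 + 29 + 24 + 14 + 5 + 6 = 159.
Total exposure: 6.5 + 5 + 4 + 4 + 3 + 7 + 4 + 2.5 + 1.5 + 1 = 38.5 months.
After the second batch: Gamma(106 + 159, 36 + 38.5) = Gamma(265, 149/2).
Predictive mean over a 3-month window = T·E[λ|data] = 3·265/(149/2) = 1590/149.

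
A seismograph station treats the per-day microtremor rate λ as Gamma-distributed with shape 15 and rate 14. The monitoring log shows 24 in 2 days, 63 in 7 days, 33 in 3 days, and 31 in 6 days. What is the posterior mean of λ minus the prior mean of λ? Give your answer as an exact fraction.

Total count: 24 + 63 + 33 + 31 = 151.
Total exposure: 2 + 7 + 3 + 6 = 18 days.
The Gamma prior is conjugate for the Poisson rate, so λ | data ~ Gamma(15+151, 14+18) = Gamma(166, 32).
Posterior mean = 166/32 = 83/16; prior mean = 15/14 = 15/14. Difference = 83/16 − 15/14 = 461/112.

461/112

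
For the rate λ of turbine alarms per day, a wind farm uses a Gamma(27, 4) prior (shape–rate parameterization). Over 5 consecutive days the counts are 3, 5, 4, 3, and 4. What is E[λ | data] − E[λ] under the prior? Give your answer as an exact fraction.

-59/36

Total count: 3 + 5 + 4 + 3 + 4 = 19.
Total exposure: 5 days.
The Gamma prior is conjugate for the Poisson rate, so λ | data ~ Gamma(27+19, 4+5) = Gamma(46, 9).
Posterior mean = 46/9 = 46/9; prior mean = 27/4 = 27/4. Difference = 46/9 − 27/4 = -59/36.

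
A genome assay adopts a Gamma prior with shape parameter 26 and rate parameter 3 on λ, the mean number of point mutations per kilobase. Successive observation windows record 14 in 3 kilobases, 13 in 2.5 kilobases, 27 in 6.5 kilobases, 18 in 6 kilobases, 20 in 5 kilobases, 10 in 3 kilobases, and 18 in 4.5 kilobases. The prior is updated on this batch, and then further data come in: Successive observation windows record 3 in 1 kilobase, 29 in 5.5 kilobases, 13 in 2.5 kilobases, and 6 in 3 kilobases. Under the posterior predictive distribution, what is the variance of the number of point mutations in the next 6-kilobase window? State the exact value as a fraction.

Total count: 14 + 13 + 27 + 18 + 20 + 10 + 18 = 120.
Total exposure: 3 + 2.5 + 6.5 + 6 + 5 + 3 + 4.5 = 30.5 kilobases.
After the first batch: Gamma(26 + 120, 3 + 30.5) = Gamma(146, 67/2).
Total count: 3 + 29 + 13 + 6 = 51.
Total exposure: 1 + 5.5 + 2.5 + 3 = 12 kilobases.
After the second batch: Gamma(146 + 51, 67/2 + 12) = Gamma(197, 91/2).
The posterior predictive for a window of length T is Negative Binomial with variance T·α'·(β'+T)/β'² = 6·197·(103/2)/(8281/4) = 243492/8281.

243492/8281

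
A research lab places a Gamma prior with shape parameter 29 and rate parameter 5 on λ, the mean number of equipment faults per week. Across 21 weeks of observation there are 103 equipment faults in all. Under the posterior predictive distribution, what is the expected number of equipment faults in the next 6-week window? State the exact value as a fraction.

396/13

Total count 103 over total exposure 21 weeks.
Gamma(α, β) with Poisson data over total exposure Σt gives posterior Gamma(α+Σx, β+Σt) = Gamma(132, 26).
Predictive mean over a 6-week window = T·E[λ|data] = 6·132/26 = 396/13.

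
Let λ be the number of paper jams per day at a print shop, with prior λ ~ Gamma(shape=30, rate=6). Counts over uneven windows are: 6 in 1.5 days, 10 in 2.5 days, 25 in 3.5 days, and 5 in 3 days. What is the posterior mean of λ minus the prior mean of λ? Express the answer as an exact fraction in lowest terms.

Total count: 6 + 10 + 25 + 5 = 46.
Total exposure: 1.5 + 2.5 + 3.5 + 3 = 10.5 days.
Conjugate update: add total count to the shape and total exposure to the rate, giving Gamma(76, 33/2).
Posterior mean = 76/(33/2) = 152/33; prior mean = 30/6 = 5. Difference = 152/33 − 5 = -13/33.

-13/33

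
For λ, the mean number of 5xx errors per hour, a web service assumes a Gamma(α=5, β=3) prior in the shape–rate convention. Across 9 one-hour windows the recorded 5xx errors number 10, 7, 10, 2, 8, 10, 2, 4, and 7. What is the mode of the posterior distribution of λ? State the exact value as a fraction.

Total count: 10 + 7 + 10 + 2 + 8 + 10 + 2 + 4 + 7 = 60.
Total exposure: 9 hours.
Conjugate update: add total count to the shape and total exposure to the rate, giving Gamma(65, 12).
Posterior mode = (α'−1)/β' = 64/12 = 16/3.

16/3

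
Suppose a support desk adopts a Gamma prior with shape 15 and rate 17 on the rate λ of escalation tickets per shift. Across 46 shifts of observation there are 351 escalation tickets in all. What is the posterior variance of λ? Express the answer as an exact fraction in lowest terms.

Total count 351 over total exposure 46 shifts.
The Gamma prior is conjugate for the Poisson rate, so λ | data ~ Gamma(15+351, 17+46) = Gamma(366, 63).
Posterior variance = α'/β'² = 366/3969 = 122/1323.

122/1323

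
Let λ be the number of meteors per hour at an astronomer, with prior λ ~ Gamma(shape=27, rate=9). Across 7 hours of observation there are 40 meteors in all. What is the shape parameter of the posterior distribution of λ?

67

Total count 40 over total exposure 7 hours.
Conjugate update: add total count to the shape and total exposure to the rate, giving Gamma(67, 16).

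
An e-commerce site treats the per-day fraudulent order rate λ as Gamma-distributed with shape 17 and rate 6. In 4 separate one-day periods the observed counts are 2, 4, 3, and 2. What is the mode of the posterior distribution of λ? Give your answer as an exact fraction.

Total count: 2 + 4 + 3 + 2 = 11.
Total exposure: 4 days.
Posterior: α' = 17 + 11 = 28, β' = 6 + 4 = 10.
Posterior mode = (α'−1)/β' = 27/10.

27/10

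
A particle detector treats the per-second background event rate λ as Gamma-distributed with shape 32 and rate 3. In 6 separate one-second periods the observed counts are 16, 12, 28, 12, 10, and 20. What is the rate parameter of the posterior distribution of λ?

Total count: 16 + 12 + 28 + 12 + 10 + 20 = 98.
Total exposure: 6 seconds.
By Gamma–Poisson conjugacy, the posterior is Gamma(α + Σx, β + Σt) = Gamma(32 + 98, 3 + 6) = Gamma(130, 9).

9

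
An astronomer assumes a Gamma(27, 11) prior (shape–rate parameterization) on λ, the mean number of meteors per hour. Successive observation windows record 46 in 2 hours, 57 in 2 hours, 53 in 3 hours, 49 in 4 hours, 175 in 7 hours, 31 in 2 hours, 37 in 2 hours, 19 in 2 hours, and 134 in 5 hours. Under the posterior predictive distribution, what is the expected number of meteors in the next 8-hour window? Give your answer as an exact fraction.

628/5

Total count: 46 + 57 + 53 + 49 + 175 + 31 + 37 + 19 + 134 = 601.
Total exposure: 2 + 2 + 3 + 4 + 7 + 2 + 2 + 2 + 5 = 29 hours.
Conjugate update: add total count to the shape and total exposure to the rate, giving Gamma(628, 40).
Predictive mean over an 8-hour window = T·E[λ|data] = 8·628/40 = 628/5.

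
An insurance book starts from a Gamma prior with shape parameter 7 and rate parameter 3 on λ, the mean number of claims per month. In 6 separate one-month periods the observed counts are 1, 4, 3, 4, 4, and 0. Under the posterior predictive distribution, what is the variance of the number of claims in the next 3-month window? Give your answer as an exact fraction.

92/9

Total count: 1 + 4 + 3 + 4 + 4 + 0 = 16.
Total exposure: 6 months.
Posterior: α' = 7 + 16 = 23, β' = 3 + 6 = 9.
The posterior predictive for a window of length T is Negative Binomial with variance T·α'·(β'+T)/β'² = 3·23·12/81 = 92/9.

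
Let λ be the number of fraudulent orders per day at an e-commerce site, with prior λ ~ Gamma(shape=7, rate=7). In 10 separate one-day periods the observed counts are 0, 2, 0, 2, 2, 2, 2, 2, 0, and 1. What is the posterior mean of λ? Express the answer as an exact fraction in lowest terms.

Total count: 0 + 2 + 0 + 2 + 2 + 2 + 2 + 2 + 0 + 1 = 13.
Total exposure: 10 days.
Gamma(α, β) with Poisson data over total exposure Σt gives posterior Gamma(α+Σx, β+Σt) = Gamma(20, 17).
Posterior mean = α'/β' = 20/17.

20/17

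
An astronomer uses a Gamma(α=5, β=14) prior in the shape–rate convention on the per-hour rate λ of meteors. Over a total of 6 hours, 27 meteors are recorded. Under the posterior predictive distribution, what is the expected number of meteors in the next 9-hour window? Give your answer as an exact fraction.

72/5

Total count 27 over total exposure 6 hours.
By Gamma–Poisson conjugacy, the posterior is Gamma(α + Σx, β + Σt) = Gamma(5 + 27, 14 + 6) = Gamma(32, 20).
Predictive mean over a 9-hour window = T·E[λ|data] = 9·32/20 = 72/5.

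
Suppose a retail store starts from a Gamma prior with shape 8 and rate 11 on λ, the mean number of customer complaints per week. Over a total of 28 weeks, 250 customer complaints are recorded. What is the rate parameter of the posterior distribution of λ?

Total count 250 over total exposure 28 weeks.
Conjugate update: add total count to the shape and total exposure to the rate, giving Gamma(258, 39).

39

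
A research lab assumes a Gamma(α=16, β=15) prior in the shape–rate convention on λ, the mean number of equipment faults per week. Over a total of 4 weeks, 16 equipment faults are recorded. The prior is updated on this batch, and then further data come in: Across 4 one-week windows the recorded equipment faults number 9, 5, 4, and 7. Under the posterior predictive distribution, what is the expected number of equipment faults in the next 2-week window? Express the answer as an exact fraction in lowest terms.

114/23

Total count 16 over total exposure 4 weeks.
After the first batch: Gamma(16 + 16, 15 + 4) = Gamma(32, 19).
Total count: 9 + 5 + 4 + 7 = 25.
Total exposure: 4 weeks.
After the second batch: Gamma(32 + 25, 19 + 4) = Gamma(57, 23).
Predictive mean over a 2-week window = T·E[λ|data] = 2·57/23 = 114/23.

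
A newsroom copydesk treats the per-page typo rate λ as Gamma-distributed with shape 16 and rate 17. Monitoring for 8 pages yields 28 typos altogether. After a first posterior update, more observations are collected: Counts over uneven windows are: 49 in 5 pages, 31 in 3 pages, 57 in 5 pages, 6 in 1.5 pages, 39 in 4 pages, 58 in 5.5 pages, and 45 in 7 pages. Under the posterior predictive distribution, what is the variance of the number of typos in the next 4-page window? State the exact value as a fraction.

Total count 28 over total exposure 8 pages.
After the first batch: Gamma(16 + 28, 17 + 8) = Gamma(44, 25).
Total count: 49 + 31 + 57 + 6 + 39 + 58 + 45 = 285.
Total exposure: 5 + 3 + 5 + 1.5 + 4 + 5.5 + 7 = 31 pages.
After the second batch: Gamma(44 + 285, 25 + 31) = Gamma(329, 56).
The posterior predictive for a window of length T is Negative Binomial with variance T·α'·(β'+T)/β'² = 4·329·60/3136 = 705/28.

705/28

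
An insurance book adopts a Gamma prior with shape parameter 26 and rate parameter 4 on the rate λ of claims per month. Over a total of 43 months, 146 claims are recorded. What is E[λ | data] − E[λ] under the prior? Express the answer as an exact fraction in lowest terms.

-267/94

Total count 146 over total exposure 43 months.
Posterior: α' = 26 + 146 = 172, β' = 4 + 43 = 47.
Posterior mean = 172/47 = 172/47; prior mean = 26/4 = 13/2. Difference = 172/47 − 13/2 = -267/94.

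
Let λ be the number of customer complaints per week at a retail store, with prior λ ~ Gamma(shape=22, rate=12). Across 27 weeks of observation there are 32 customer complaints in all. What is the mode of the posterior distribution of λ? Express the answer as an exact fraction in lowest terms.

Total count 32 over total exposure 27 weeks.
The Gamma prior is conjugate for the Poisson rate, so λ | data ~ Gamma(22+32, 12+27) = Gamma(54, 39).
Posterior mode = (α'−1)/β' = 53/39.

53/39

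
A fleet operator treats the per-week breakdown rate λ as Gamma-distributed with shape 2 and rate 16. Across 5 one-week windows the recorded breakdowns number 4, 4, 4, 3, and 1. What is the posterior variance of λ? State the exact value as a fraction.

2/49

Total count: 4 + 4 + 4 + 3 + 1 = 16.
Total exposure: 5 weeks.
Posterior: α' = 2 + 16 = 18, β' = 16 + 5 = 21.
Posterior variance = α'/β'² = 18/441 = 2/49.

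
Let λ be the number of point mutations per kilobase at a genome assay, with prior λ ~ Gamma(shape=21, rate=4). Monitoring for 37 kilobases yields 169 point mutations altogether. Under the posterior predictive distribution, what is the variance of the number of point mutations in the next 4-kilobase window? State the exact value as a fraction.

Total count 169 over total exposure 37 kilobases.
Gamma(α, β) with Poisson data over total exposure Σt gives posterior Gamma(α+Σx, β+Σt) = Gamma(190, 41).
The posterior predictive for a window of length T is Negative Binomial with variance T·α'·(β'+T)/β'² = 4·190·45/1681 = 34200/1681.

34200/1681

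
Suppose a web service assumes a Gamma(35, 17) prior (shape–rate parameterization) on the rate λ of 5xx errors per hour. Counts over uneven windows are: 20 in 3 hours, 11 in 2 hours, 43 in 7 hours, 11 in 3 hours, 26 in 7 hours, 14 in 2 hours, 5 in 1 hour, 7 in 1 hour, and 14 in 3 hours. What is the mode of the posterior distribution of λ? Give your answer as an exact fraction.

Total count: 20 + 11 + 43 + 11 + 26 + 14 + 5 + 7 + 14 = 151.
Total exposure: 3 + 2 + 7 + 3 + 7 + 2 + 1 + 1 + 3 = 29 hours.
Posterior: α' = 35 + 151 = 186, β' = 17 + 29 = 46.
Posterior mode = (α'−1)/β' = 185/46.

185/46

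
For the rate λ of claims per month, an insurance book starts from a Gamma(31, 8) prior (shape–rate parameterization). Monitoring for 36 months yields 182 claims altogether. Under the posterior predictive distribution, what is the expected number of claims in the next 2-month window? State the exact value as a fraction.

Total count 182 over total exposure 36 months.
By Gamma–Poisson conjugacy, the posterior is Gamma(α + Σx, β + Σt) = Gamma(31 + 182, 8 + 36) = Gamma(213, 44).
Predictive mean over a 2-month window = T·E[λ|data] = 2·213/44 = 213/22.

213/22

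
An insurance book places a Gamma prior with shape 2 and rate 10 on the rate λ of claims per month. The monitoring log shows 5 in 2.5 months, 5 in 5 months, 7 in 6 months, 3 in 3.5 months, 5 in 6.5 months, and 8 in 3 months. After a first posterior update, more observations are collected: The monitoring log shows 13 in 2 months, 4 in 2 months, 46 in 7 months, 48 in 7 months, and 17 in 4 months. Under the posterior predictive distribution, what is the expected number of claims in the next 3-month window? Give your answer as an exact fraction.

Total count: 5 + 5 + 7 + 3 + 5 + 8 = 33.
Total exposure: 2.5 + 5 + 6 + 3.5 + 6.5 + 3 = 26.5 months.
After the first batch: Gamma(2 + 33, 10 + 26.5) = Gamma(35, 73/2).
Total count: 13 + 4 + 46 + 48 + 17 = 128.
Total exposure: 2 + 2 + 7 + 7 + 4 = 22 months.
After the second batch: Gamma(35 + 128, 73/2 + 22) = Gamma(163, 117/2).
Predictive mean over a 3-month window = T·E[λ|data] = 3·163/(117/2) = 326/39.

326/39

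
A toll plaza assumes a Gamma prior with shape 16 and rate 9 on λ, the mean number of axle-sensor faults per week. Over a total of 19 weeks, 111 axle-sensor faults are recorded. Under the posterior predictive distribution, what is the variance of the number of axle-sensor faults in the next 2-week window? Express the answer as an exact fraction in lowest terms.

Total count 111 over total exposure 19 weeks.
The Gamma prior is conjugate for the Poisson rate, so λ | data ~ Gamma(16+111, 9+19) = Gamma(127, 28).
The posterior predictive for a window of length T is Negative Binomial with variance T·α'·(β'+T)/β'² = 2·127·30/784 = 1905/196.

1905/196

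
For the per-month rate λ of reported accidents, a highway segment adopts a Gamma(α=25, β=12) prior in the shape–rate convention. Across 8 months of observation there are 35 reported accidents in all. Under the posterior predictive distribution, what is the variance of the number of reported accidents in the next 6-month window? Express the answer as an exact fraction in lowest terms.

Total count 35 over total exposure 8 months.
Conjugate update: add total count to the shape and total exposure to the rate, giving Gamma(60, 20).
The posterior predictive for a window of length T is Negative Binomial with variance T·α'·(β'+T)/β'² = 6·60·26/400 = 117/5.

117/5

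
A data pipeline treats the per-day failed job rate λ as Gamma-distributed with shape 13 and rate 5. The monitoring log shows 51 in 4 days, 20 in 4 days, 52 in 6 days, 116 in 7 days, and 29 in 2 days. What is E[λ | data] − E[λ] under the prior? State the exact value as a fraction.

1041/140

Total count: 51 + 20 + 52 + 116 + 29 = 268.
Total exposure: 4 + 4 + 6 + 7 + 2 = 23 days.
Posterior: α' = 13 + 268 = 281, β' = 5 + 23 = 28.
Posterior mean = 281/28 = 281/28; prior mean = 13/5 = 13/5. Difference = 281/28 − 13/5 = 1041/140.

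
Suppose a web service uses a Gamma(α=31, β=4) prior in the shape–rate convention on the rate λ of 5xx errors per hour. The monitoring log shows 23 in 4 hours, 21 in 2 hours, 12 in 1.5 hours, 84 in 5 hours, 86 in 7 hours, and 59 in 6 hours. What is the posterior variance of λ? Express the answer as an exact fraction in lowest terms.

Total count: 23 + 21 + 12 + 84 + 86 + 59 = 285.
Total exposure: 4 + 2 + 1.5 + 5 + 7 + 6 = 25.5 hours.
Posterior: α' = 31 + 285 = 316, β' = 4 + 25.5 = 59/2.
Posterior variance = α'/β'² = 316/(3481/4) = 1264/3481.

1264/3481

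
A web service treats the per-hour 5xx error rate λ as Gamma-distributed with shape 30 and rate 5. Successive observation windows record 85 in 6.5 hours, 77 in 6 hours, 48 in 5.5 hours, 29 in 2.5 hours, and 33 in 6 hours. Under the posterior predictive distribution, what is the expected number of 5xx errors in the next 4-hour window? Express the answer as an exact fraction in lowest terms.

Total count: 85 + 77 + 48 + 29 + 33 = 272.
Total exposure: 6.5 + 6 + 5.5 + 2.5 + 6 = 26.5 hours.
Conjugate update: add total count to the shape and total exposure to the rate, giving Gamma(302, 63/2).
Predictive mean over a 4-hour window = T·E[λ|data] = 4·302/(63/2) = 2416/63.

2416/63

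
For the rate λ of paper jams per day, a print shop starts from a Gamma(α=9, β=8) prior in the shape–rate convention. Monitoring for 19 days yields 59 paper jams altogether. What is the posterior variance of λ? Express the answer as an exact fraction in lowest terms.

Total count 59 over total exposure 19 days.
By Gamma–Poisson conjugacy, the posterior is Gamma(α + Σx, β + Σt) = Gamma(9 + 59, 8 + 19) = Gamma(68, 27).
Posterior variance = α'/β'² = 68/729.

68/729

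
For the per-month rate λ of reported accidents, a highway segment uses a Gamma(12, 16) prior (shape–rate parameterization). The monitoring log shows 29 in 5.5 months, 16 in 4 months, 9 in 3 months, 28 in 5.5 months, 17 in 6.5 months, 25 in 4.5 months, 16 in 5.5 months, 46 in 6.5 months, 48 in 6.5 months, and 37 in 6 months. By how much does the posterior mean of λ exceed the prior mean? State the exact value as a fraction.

Total count: 29 + 16 + 9 + 28 + 17 + 25 + 16 + 46 + 48 + 37 = 271.
Total exposure: 5.5 + 4 + 3 + 5.5 + 6.5 + 4.5 + 5.5 + 6.5 + 6.5 + 6 = 53.5 months.
Gamma(α, β) with Poisson data over total exposure Σt gives posterior Gamma(α+Σx, β+Σt) = Gamma(283, 139/2).
Posterior mean = 283/(139/2) = 566/139; prior mean = 12/16 = 3/4. Difference = 566/139 − 3/4 = 1847/556.

1847/556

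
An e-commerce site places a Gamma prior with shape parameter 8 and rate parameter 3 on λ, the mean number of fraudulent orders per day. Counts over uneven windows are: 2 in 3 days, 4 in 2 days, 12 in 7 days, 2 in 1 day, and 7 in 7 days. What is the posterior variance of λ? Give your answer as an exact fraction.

35/529

Total count: 2 + 4 + 12 + 2 + 7 = 27.
Total exposure: 3 + 2 + 7 + 1 + 7 = 20 days.
Posterior: α' = 8 + 27 = 35, β' = 3 + 20 = 23.
Posterior variance = α'/β'² = 35/529.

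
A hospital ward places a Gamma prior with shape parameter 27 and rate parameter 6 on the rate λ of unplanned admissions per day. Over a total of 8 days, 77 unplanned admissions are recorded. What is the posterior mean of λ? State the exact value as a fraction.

Total count 77 over total exposure 8 days.
The Gamma prior is conjugate for the Poisson rate, so λ | data ~ Gamma(27+77, 6+8) = Gamma(104, 14).
Posterior mean = α'/β' = 104/14 = 52/7.

52/7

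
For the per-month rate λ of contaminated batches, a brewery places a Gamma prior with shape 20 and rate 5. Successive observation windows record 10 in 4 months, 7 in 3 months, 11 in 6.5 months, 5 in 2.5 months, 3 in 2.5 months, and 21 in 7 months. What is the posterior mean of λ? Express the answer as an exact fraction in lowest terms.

Total count: 10 + 7 + 11 + 5 + 3 + 21 = 57.
Total exposure: 4 + 3 + 6.5 + 2.5 + 2.5 + 7 = 25.5 months.
By Gamma–Poisson conjugacy, the posterior is Gamma(α + Σx, β + Σt) = Gamma(20 + 57, 5 + 25.5) = Gamma(77, 61/2).
Posterior mean = α'/β' = 77/(61/2) = 154/61.

154/61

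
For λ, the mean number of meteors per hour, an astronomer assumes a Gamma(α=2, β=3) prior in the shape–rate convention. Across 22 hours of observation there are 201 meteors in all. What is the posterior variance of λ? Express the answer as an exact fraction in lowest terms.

203/625

Total count 201 over total exposure 22 hours.
Posterior: α' = 2 + 201 = 203, β' = 3 + 22 = 25.
Posterior variance = α'/β'² = 203/625.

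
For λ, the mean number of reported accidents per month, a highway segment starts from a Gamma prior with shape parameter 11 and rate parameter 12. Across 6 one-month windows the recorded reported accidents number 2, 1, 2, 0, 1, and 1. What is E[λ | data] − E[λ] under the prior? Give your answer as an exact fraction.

1/12

Total count: 2 + 1 + 2 + 0 + 1 + 1 = 7.
Total exposure: 6 months.
The Gamma prior is conjugate for the Poisson rate, so λ | data ~ Gamma(11+7, 12+6) = Gamma(18, 18).
Posterior mean = 18/18 = 1; prior mean = 11/12 = 11/12. Difference = 1 − 11/12 = 1/12.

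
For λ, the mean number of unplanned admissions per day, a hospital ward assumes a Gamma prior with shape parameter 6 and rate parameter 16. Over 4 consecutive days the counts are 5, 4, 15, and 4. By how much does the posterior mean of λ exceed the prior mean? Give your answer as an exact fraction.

53/40

Total count: 5 + 4 + 15 + 4 = 28.
Total exposure: 4 days.
By Gamma–Poisson conjugacy, the posterior is Gamma(α + Σx, β + Σt) = Gamma(6 + 28, 16 + 4) = Gamma(34, 20).
Posterior mean = 34/20 = 17/10; prior mean = 6/16 = 3/8. Difference = 17/10 − 3/8 = 53/40.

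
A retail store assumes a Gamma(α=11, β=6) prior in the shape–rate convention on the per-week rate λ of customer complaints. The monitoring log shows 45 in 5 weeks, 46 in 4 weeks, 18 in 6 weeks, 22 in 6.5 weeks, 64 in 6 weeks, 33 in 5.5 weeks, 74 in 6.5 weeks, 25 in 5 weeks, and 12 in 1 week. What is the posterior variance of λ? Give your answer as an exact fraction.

Total count: 45 + 46 + 18 + 22 + 64 + 33 + 74 + 25 + 12 = 339.
Total exposure: 5 + 4 + 6 + 6.5 + 6 + 5.5 + 6.5 + 5 + 1 = 45.5 weeks.
Posterior: α' = 11 + 339 = 350, β' = 6 + 45.5 = 103/2.
Posterior variance = α'/β'² = 350/(10609/4) = 1400/10609.

1400/10609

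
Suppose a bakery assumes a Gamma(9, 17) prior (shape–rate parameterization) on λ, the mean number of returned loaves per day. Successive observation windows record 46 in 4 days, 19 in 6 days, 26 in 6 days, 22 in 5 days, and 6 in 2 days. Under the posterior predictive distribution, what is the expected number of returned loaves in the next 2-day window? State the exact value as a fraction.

32/5

Total count: 46 + 19 + 26 + 22 + 6 = 119.
Total exposure: 4 + 6 + 6 + 5 + 2 = 23 days.
By Gamma–Poisson conjugacy, the posterior is Gamma(α + Σx, β + Σt) = Gamma(9 + 119, 17 + 23) = Gamma(128, 40).
Predictive mean over a 2-day window = T·E[λ|data] = 2·128/40 = 32/5.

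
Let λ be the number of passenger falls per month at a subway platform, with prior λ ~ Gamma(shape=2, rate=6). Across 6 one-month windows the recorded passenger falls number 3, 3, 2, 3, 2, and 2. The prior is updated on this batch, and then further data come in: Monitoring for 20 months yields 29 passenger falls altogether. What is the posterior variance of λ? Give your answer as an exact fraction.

Total count: 3 + 3 + 2 + 3 + 2 + 2 = 15.
Total exposure: 6 months.
After the first batch: Gamma(2 + 15, 6 + 6) = Gamma(17, 12).
Total count 29 over total exposure 20 months.
After the second batch: Gamma(17 + 29, 12 + 20) = Gamma(46, 32).
Posterior variance = α'/β'² = 46/1024 = 23/512.

23/512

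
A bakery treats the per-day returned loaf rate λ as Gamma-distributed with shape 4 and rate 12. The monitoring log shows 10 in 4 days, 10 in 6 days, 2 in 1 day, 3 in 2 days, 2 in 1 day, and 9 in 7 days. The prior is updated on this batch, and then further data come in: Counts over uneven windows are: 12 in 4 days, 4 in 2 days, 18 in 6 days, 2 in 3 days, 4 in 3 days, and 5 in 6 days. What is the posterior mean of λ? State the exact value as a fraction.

Total count: 10 + 10 + 2 + 3 + 2 + 9 = 36.
Total exposure: 4 + 6 + 1 + 2 + 1 + 7 = 21 days.
After the first batch: Gamma(4 + 36, 12 + 21) = Gamma(40, 33).
Total count: 12 + 4 + 18 + 2 + 4 + 5 = 45.
Total exposure: 4 + 2 + 6 + 3 + 3 + 6 = 24 days.
After the second batch: Gamma(40 + 45, 33 + 24) = Gamma(85, 57).
Posterior mean = α'/β' = 85/57.

85/57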